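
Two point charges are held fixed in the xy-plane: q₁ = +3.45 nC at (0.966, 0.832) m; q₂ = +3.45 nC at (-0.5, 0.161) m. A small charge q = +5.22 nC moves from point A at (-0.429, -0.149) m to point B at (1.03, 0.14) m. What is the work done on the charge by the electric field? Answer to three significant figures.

2.65×10⁻⁷ J

The work done by the electric force is W_field = −ΔU = −q(V_B − V_A) = q(V_A − V_B).
At A: distances to the source charges are 1.71 m, 0.318 m; V_A = Σ kqᵢ/rᵢ = 116 V.
At B: distances to the source charges are 0.695 m, 1.53 m; V_B = Σ kqᵢ/rᵢ = 64.9 V.
ΔV = V_B − V_A = -50.8 V.
W_field = −qΔV = −(5.22×10⁻⁹ C)(-50.8 V) = 2.65×10⁻⁷ J.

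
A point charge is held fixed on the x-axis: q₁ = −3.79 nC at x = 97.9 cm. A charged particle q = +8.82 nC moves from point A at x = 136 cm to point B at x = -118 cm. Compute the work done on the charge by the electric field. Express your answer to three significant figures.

The work done by the electric force is W_field = −ΔU = −q(V_B − V_A) = q(V_A − V_B).
At A: distance to the source charge is 0.381 m; V_A = kq₁/r = -89.4 V.
At B: distance to the source charge is 2.16 m; V_B = kq₁/r = -15.8 V.
ΔV = V_B − V_A = 73.6 V.
W_field = −qΔV = −(8.82×10⁻⁹ C)(73.6 V) = -6.50×10⁻⁷ J.

-6.50×10⁻⁷ J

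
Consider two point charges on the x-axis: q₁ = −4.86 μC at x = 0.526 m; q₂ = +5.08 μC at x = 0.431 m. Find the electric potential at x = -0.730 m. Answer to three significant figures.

Electric potential is a scalar, so the contributions from each charge add algebraically: V = Σ kqᵢ/rᵢ.
Distances from the field point to each charge: r₁ = 1.26 m, r₂ = 1.16 m.
V = k[(-4.86×10⁻⁶)/(1.26) + (5.08×10⁻⁶)/(1.16)] = 4550 V.

4550 V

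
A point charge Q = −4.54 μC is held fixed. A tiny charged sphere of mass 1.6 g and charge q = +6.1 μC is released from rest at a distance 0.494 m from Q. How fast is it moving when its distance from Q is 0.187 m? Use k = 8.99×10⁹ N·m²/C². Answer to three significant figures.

32.2 m/s

Only the electrostatic force acts, so mechanical energy is conserved: ½mv² = U₁ − U₂ = kQq(1/r₁ − 1/r₂).
U₁ − U₂ = (8.99×10⁹ N·m²/C²)(-4.54×10⁻⁶ C)(6.10×10⁻⁶ C)(1/0.494 − 1/0.187) = 0.827 J.
v = √(2·0.827/1.60×10⁻³) = 32.2 m/s.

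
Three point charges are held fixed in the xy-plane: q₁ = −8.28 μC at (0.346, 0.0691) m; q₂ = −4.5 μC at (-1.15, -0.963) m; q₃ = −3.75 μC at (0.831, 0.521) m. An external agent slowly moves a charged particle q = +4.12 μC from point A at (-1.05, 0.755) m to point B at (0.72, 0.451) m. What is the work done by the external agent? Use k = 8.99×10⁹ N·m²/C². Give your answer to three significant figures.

-1.34 J

For quasistatic motion the external work equals the change in potential energy: W_ext = qΔV = q(V_B − V_A).
At A: distances to the source charges are 1.56 m, 1.72 m, 1.90 m; V_A = Σ kqᵢ/rᵢ = -8.92×10⁴ V.
At B: distances to the source charges are 0.535 m, 2.34 m, 0.131 m; V_B = Σ kqᵢ/rᵢ = -4.13×10⁵ V.
ΔV = V_B − V_A = -3.24×10⁵ V.
W_ext = qΔV = (4.12×10⁻⁶ C)(-3.24×10⁵ V) = -1.34 J.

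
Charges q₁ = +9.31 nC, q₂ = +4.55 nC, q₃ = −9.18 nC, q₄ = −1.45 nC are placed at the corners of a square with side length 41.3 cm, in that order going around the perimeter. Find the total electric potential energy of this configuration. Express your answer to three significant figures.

-1.41×10⁻⁶ J

The assembly work is the sum of pairwise potential energies, U = Σ_{i<j} kqᵢqⱼ/rᵢⱼ.
The four side pairs have separation 0.413 m and the two diagonal pairs 0.584 m.
Summing all 6 pair terms gives U = -1.41×10⁻⁶ J.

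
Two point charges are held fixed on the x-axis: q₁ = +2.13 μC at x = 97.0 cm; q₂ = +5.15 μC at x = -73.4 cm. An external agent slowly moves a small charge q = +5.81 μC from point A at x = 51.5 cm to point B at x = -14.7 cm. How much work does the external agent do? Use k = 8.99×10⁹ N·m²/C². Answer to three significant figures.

For quasistatic motion the external work equals the change in potential energy: W_ext = qΔV = q(V_B − V_A).
At A: distances to the source charges are 0.455 m, 1.25 m; V_A = Σ kqᵢ/rᵢ = 7.92×10⁴ V.
At B: distances to the source charges are 1.12 m, 0.587 m; V_B = Σ kqᵢ/rᵢ = 9.60×10⁴ V.
ΔV = V_B − V_A = 1.69×10⁴ V.
W_ext = qΔV = (5.81×10⁻⁶ C)(1.69×10⁴ V) = 0.0980 J.

0.0980 J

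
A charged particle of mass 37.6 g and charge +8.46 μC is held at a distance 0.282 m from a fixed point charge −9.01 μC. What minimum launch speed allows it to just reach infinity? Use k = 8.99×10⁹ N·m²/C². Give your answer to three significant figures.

To just escape, total mechanical energy must reach zero at infinity: ½mv²_min + U = 0, so ½mv²_min = −U = |kQq|/r.
|U| = |kQq|/r = (8.99×10⁹ N·m²/C²)(9.01×10⁻⁶)(8.46×10⁻⁶)/(0.282) = 2.43 J.
v_min = √(2|U|/m) = √(2·2.43/0.0376) = 11.4 m/s.

11.4 m/s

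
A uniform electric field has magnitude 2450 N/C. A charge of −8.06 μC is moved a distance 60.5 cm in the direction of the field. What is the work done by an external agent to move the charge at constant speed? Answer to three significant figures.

The potential change for a displacement 60.5 cm in the direction of the field is ΔV = −Ed = -1480 V.
W_ext = qΔV = 0.0119 J.

0.0119 J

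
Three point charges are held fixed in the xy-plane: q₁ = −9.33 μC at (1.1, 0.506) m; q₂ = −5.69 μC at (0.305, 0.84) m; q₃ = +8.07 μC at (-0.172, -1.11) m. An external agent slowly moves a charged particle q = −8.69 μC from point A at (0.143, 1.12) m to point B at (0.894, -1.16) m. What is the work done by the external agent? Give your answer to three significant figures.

-1.68 J

For quasistatic motion the external work equals the change in potential energy: W_ext = qΔV = q(V_B − V_A).
At A: distances to the source charges are 1.14 m, 0.323 m, 2.25 m; V_A = Σ kqᵢ/rᵢ = -2.00×10⁵ V.
At B: distances to the source charges are 1.68 m, 2.08 m, 1.07 m; V_B = Σ kqᵢ/rᵢ = -6520 V.
ΔV = V_B − V_A = 1.93×10⁵ V.
W_ext = qΔV = (-8.69×10⁻⁶ C)(1.93×10⁵ V) = -1.68 J.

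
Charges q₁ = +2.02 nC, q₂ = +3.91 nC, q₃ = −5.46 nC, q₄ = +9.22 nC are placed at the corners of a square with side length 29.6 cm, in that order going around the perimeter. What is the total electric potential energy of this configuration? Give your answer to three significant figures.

-8.34×10⁻⁷ J

The work to assemble the configuration equals its total potential energy, U = Σ kqᵢqⱼ/rᵢⱼ over all pairs.
The four side pairs have separation 0.296 m and the two diagonal pairs 0.419 m.
Summing all 6 pair terms gives U = -8.34×10⁻⁷ J.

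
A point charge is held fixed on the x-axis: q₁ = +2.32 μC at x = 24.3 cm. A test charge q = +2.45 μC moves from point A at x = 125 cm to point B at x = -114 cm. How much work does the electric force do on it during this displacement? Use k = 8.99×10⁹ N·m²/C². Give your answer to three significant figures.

The work done by the electric force is W_field = −ΔU = −q(V_B − V_A) = q(V_A − V_B).
At A: distance to the source charge is 1.01 m; V_A = kq₁/r = 2.07×10⁴ V.
At B: distance to the source charge is 1.38 m; V_B = kq₁/r = 1.51×10⁴ V.
ΔV = V_B − V_A = -5630 V.
W_field = −qΔV = −(2.45×10⁻⁶ C)(-5630 V) = 0.0138 J.

0.0138 J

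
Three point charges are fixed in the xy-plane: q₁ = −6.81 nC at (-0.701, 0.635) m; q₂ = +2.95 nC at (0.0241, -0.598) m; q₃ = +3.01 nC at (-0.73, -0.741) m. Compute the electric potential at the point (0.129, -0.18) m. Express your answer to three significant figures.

35.3 V

The total potential is the scalar sum of each charge's contribution, V = Σ kqᵢ/rᵢ.
Distances from the field point to each charge: r₁ = 1.16 m, r₂ = 0.431 m, r₃ = 1.03 m.
V = k[(-6.81×10⁻⁹)/(1.16) + (2.95×10⁻⁹)/(0.431) + (3.01×10⁻⁹)/(1.03)] = 35.3 V.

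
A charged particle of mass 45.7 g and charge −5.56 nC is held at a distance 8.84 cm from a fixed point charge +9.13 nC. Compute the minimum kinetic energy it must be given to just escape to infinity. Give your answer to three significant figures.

To just escape, total mechanical energy must reach zero at infinity: ½mv²_min + U = 0, so ½mv²_min = −U = |kQq|/r.
|U| = |kQq|/r = (8.99×10⁹ N·m²/C²)(9.13×10⁻⁹)(5.56×10⁻⁹)/(0.0884) = 5.16×10⁻⁶ J.

5.16×10⁻⁶ J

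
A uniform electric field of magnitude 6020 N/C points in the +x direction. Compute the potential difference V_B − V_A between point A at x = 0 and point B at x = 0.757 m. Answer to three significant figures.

In a uniform field, potential decreases in the direction of E: V_B − V_A = −E·Δx.
V_B − V_A = −(6020 V/m)(0.757 m) = -4560 V.

-4560 V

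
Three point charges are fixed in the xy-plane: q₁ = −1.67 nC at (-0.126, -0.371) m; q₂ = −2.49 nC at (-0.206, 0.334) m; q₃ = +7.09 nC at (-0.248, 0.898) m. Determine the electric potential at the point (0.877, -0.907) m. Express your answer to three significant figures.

3.18 V

The total potential is the scalar sum of each charge's contribution, V = Σ kqᵢ/rᵢ.
Distances from the field point to each charge: r₁ = 1.14 m, r₂ = 1.65 m, r₃ = 2.13 m.
V = k[(-1.67×10⁻⁹)/(1.14) + (-2.49×10⁻⁹)/(1.65) + (7.09×10⁻⁹)/(2.13)] = 3.18 V.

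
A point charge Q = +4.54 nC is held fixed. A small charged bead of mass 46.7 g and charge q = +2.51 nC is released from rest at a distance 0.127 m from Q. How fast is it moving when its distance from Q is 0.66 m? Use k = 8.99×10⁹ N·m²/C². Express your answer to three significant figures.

5.28×10⁻³ m/s

Only the electrostatic force acts, so mechanical energy is conserved: ½mv² = U₁ − U₂ = kQq(1/r₁ − 1/r₂).
U₁ − U₂ = (8.99×10⁹ N·m²/C²)(4.54×10⁻⁹ C)(2.51×10⁻⁹ C)(1/0.127 − 1/0.660) = 6.51×10⁻⁷ J.
v = √(2·6.51×10⁻⁷/0.0467) = 5.28×10⁻³ m/s.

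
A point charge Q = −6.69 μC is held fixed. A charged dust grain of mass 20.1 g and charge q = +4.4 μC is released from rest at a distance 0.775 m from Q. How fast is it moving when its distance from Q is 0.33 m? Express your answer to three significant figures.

Only the electrostatic force acts, so mechanical energy is conserved: ½mv² = U₁ − U₂ = kQq(1/r₁ − 1/r₂).
U₁ − U₂ = (8.99×10⁹ N·m²/C²)(-6.69×10⁻⁶ C)(4.40×10⁻⁶ C)(1/0.775 − 1/0.330) = 0.460 J.
v = √(2·0.460/0.0201) = 6.77 m/s.

6.77 m/s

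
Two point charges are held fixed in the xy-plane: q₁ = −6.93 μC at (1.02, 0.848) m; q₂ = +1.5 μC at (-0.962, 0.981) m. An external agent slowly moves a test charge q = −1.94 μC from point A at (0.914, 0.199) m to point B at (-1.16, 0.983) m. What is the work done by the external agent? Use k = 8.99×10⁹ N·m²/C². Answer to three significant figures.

-0.248 J

For quasistatic motion the external work equals the change in potential energy: W_ext = qΔV = q(V_B − V_A).
At A: distances to the source charges are 0.658 m, 2.03 m; V_A = Σ kqᵢ/rᵢ = -8.81×10⁴ V.
At B: distances to the source charges are 2.18 m, 0.198 m; V_B = Σ kqᵢ/rᵢ = 3.96×10⁴ V.
ΔV = V_B − V_A = 1.28×10⁵ V.
W_ext = qΔV = (-1.94×10⁻⁶ C)(1.28×10⁵ V) = -0.248 J.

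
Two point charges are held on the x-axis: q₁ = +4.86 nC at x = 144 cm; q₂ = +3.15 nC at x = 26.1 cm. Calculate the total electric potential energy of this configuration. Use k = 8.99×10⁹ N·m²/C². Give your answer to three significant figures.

1.17×10⁻⁷ J

The work to assemble the configuration equals its total potential energy, U = Σ kqᵢqⱼ/rᵢⱼ over all pairs.
Pair separations: r₁₂ = 1.18 m.
U = (1.17×10⁻⁷) = 1.17×10⁻⁷ J.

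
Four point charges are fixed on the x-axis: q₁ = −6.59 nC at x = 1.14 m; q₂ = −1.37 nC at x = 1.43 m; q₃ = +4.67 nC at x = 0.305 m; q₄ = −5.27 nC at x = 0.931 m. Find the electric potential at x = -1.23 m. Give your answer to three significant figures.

-24.2 V

The total potential is the scalar sum of each charge's contribution, V = Σ kqᵢ/rᵢ.
Distances from the field point to each charge: r₁ = 2.37 m, r₂ = 2.66 m, r₃ = 1.53 m, r₄ = 2.16 m.
V = k[(-6.59×10⁻⁹)/(2.37) + (-1.37×10⁻⁹)/(2.66) + (4.67×10⁻⁹)/(1.53) + (-5.27×10⁻⁹)/(2.16)] = -24.2 V.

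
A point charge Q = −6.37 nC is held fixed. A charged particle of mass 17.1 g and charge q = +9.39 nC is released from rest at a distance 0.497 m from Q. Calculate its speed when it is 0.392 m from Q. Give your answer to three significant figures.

Only the electrostatic force acts, so mechanical energy is conserved: ½mv² = U₁ − U₂ = kQq(1/r₁ − 1/r₂).
U₁ − U₂ = (8.99×10⁹ N·m²/C²)(-6.37×10⁻⁹ C)(9.39×10⁻⁹ C)(1/0.497 − 1/0.392) = 2.90×10⁻⁷ J.
v = √(2·2.90×10⁻⁷/0.0171) = 5.82×10⁻³ m/s.

5.82×10⁻³ m/s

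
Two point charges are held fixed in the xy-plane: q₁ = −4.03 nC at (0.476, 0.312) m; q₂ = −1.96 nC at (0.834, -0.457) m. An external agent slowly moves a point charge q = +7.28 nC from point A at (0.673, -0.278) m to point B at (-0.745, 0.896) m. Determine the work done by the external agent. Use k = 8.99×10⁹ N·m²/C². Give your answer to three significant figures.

For quasistatic motion the external work equals the change in potential energy: W_ext = qΔV = q(V_B − V_A).
At A: distances to the source charges are 0.622 m, 0.241 m; V_A = Σ kqᵢ/rᵢ = -131 V.
At B: distances to the source charges are 1.35 m, 2.08 m; V_B = Σ kqᵢ/rᵢ = -35.2 V.
ΔV = V_B − V_A = 96.2 V.
W_ext = qΔV = (7.28×10⁻⁹ C)(96.2 V) = 7.00×10⁻⁷ J.

7.00×10⁻⁷ J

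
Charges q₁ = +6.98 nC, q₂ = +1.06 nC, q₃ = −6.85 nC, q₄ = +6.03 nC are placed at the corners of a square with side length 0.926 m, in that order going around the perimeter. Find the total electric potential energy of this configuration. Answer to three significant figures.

-2.75×10⁻⁷ J

The work to assemble the configuration equals its total potential energy, U = Σ kqᵢqⱼ/rᵢⱼ over all pairs.
The four side pairs have separation 0.926 m and the two diagonal pairs 1.31 m.
Summing all 6 pair terms gives U = -2.75×10⁻⁷ J.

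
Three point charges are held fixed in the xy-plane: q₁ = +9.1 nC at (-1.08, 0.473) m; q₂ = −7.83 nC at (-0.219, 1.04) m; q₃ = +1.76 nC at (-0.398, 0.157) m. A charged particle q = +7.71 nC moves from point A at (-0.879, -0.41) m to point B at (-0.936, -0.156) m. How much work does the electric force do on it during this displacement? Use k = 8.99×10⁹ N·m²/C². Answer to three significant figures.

The work done by the electric force is W_field = −ΔU = −q(V_B − V_A) = q(V_A − V_B).
At A: distances to the source charges are 0.906 m, 1.59 m, 0.744 m; V_A = Σ kqᵢ/rᵢ = 67.4 V.
At B: distances to the source charges are 0.645 m, 1.39 m, 0.622 m; V_B = Σ kqᵢ/rᵢ = 102 V.
ΔV = V_B − V_A = 34.3 V.
W_field = −qΔV = −(7.71×10⁻⁹ C)(34.3 V) = -2.64×10⁻⁷ J.

-2.64×10⁻⁷ J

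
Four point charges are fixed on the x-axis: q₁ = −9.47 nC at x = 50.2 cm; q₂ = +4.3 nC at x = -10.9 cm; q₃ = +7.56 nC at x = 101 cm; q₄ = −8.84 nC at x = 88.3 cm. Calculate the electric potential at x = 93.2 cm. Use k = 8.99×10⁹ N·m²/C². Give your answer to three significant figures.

-911 V

Electric potential is a scalar, so the contributions from each charge add algebraically: V = Σ kqᵢ/rᵢ.
Distances from the field point to each charge: r₁ = 0.430 m, r₂ = 1.04 m, r₃ = 0.0780 m, r₄ = 0.0490 m.
V = k[(-9.47×10⁻⁹)/(0.430) + (4.30×10⁻⁹)/(1.04) + (7.56×10⁻⁹)/(0.0780) + (-8.84×10⁻⁹)/(0.0490)] = -911 V.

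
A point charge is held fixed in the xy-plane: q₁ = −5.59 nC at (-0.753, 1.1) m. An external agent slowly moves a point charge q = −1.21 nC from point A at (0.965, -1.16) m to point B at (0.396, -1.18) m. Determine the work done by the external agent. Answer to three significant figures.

2.40×10⁻⁹ J

For quasistatic motion the external work equals the change in potential energy: W_ext = qΔV = q(V_B − V_A).
At A: distance to the source charge is 2.84 m; V_A = kq₁/r = -17.7 V.
At B: distance to the source charge is 2.55 m; V_B = kq₁/r = -19.7 V.
ΔV = V_B − V_A = -1.98 V.
W_ext = qΔV = (-1.21×10⁻⁹ C)(-1.98 V) = 2.40×10⁻⁹ J.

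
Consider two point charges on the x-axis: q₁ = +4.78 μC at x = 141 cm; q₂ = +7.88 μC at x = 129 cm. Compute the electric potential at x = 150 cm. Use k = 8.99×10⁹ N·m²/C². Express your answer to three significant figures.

Electric potential is a scalar, so the contributions from each charge add algebraically: V = Σ kqᵢ/rᵢ.
Distances from the field point to each charge: r₁ = 0.0900 m, r₂ = 0.210 m.
V = k[(4.78×10⁻⁶)/(0.0900) + (7.88×10⁻⁶)/(0.210)] = 8.15×10⁵ V.

8.15×10⁵ V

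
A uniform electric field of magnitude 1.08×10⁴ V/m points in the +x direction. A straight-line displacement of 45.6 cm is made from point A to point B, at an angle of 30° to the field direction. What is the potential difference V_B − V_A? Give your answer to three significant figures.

-4270 V

Only the component of displacement along E changes the potential: ΔV = −E·d·cosθ.
ΔV = −(1.08×10⁴ V/m)(0.456 m)cos30° = -4270 V.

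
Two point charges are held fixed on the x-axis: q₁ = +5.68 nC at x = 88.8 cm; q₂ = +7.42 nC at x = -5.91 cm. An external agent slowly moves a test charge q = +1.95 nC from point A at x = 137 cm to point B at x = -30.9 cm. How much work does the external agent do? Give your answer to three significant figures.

3.06×10⁻⁷ J

For quasistatic motion the external work equals the change in potential energy: W_ext = qΔV = q(V_B − V_A).
At A: distances to the source charges are 0.482 m, 1.43 m; V_A = Σ kqᵢ/rᵢ = 153 V.
At B: distances to the source charges are 1.20 m, 0.250 m; V_B = Σ kqᵢ/rᵢ = 310 V.
ΔV = V_B − V_A = 157 V.
W_ext = qΔV = (1.95×10⁻⁹ C)(157 V) = 3.06×10⁻⁷ J.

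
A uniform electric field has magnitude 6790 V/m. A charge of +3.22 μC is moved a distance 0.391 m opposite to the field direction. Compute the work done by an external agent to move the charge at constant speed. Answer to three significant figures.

The potential change for a displacement 0.391 m opposite to the field direction is ΔV = +Ed = 2650 V.
W_ext = qΔV = 8.55×10⁻³ J.

8.55×10⁻³ J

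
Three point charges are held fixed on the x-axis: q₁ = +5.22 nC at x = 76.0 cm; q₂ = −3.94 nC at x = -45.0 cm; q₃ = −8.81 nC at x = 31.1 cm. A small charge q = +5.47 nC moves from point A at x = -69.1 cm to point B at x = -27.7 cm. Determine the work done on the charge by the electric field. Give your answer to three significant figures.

5.50×10⁻⁷ J

The work done by the electric force is W_field = −ΔU = −q(V_B − V_A) = q(V_A − V_B).
At A: distances to the source charges are 1.45 m, 0.241 m, 1.00 m; V_A = Σ kqᵢ/rᵢ = -194 V.
At B: distances to the source charges are 1.04 m, 0.173 m, 0.588 m; V_B = Σ kqᵢ/rᵢ = -294 V.
ΔV = V_B − V_A = -101 V.
W_field = −qΔV = −(5.47×10⁻⁹ C)(-101 V) = 5.50×10⁻⁷ J.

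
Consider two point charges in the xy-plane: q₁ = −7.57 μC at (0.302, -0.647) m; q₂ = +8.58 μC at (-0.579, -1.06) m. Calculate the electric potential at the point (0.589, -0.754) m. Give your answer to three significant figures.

Electric potential is a scalar, so the contributions from each charge add algebraically: V = Σ kqᵢ/rᵢ.
Distances from the field point to each charge: r₁ = 0.306 m, r₂ = 1.21 m.
V = k[(-7.57×10⁻⁶)/(0.306) + (8.58×10⁻⁶)/(1.21)] = -1.58×10⁵ V.

-1.58×10⁵ V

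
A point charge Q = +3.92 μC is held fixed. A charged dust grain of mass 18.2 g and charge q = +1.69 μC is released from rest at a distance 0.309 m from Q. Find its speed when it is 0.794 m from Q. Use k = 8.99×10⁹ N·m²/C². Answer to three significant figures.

Only the electrostatic force acts, so mechanical energy is conserved: ½mv² = U₁ − U₂ = kQq(1/r₁ − 1/r₂).
U₁ − U₂ = (8.99×10⁹ N·m²/C²)(3.92×10⁻⁶ C)(1.69×10⁻⁶ C)(1/0.309 − 1/0.794) = 0.118 J.
v = √(2·0.118/0.0182) = 3.60 m/s.

3.60 m/s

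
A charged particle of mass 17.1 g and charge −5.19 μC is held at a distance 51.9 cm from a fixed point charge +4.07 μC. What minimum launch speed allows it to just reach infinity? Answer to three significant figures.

To just escape, total mechanical energy must reach zero at infinity: ½mv²_min + U = 0, so ½mv²_min = −U = |kQq|/r.
|U| = |kQq|/r = (8.99×10⁹ N·m²/C²)(4.07×10⁻⁶)(5.19×10⁻⁶)/(0.519) = 0.366 J.
v_min = √(2|U|/m) = √(2·0.366/0.0171) = 6.54 m/s.

6.54 m/s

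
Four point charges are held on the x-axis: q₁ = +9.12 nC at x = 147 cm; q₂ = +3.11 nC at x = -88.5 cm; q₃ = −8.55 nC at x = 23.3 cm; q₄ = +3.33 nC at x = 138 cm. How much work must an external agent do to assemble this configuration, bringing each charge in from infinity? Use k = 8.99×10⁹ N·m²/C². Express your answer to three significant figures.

The assembly work is the sum of pairwise potential energies, U = Σ_{i<j} kqᵢqⱼ/rᵢⱼ.
Pair separations: r₁₂ = 2.35 m, r₁₃ = 1.24 m, r₁₄ = 0.0900 m, r₂₃ = 1.12 m, r₂₄ = 2.26 m, r₃₄ = 1.15 m.
Summing all 6 pair terms gives U = 2.18×10⁻⁶ J.

2.18×10⁻⁶ J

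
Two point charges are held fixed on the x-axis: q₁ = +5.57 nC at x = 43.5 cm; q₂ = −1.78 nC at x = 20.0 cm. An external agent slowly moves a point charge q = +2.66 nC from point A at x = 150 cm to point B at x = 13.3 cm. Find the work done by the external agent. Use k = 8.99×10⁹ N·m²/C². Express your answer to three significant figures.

For quasistatic motion the external work equals the change in potential energy: W_ext = qΔV = q(V_B − V_A).
At A: distances to the source charges are 1.06 m, 1.30 m; V_A = Σ kqᵢ/rᵢ = 34.7 V.
At B: distances to the source charges are 0.302 m, 0.0670 m; V_B = Σ kqᵢ/rᵢ = -73.0 V.
ΔV = V_B − V_A = -108 V.
W_ext = qΔV = (2.66×10⁻⁹ C)(-108 V) = -2.87×10⁻⁷ J.

-2.87×10⁻⁷ J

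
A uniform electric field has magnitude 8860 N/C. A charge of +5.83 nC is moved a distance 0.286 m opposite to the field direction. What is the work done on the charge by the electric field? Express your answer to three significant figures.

-1.48×10⁻⁵ J

The potential change for a displacement 0.286 m opposite to the field direction is ΔV = +Ed = 2530 V.
W_field = −qΔV = -1.48×10⁻⁵ J.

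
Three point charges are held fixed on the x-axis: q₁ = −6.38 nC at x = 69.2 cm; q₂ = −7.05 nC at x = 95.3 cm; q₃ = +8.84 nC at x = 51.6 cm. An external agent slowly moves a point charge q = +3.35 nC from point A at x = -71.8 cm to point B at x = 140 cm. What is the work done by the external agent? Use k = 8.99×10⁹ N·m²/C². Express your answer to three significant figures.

-3.98×10⁻⁷ J

For quasistatic motion the external work equals the change in potential energy: W_ext = qΔV = q(V_B − V_A).
At A: distances to the source charges are 1.41 m, 1.67 m, 1.23 m; V_A = Σ kqᵢ/rᵢ = -14.2 V.
At B: distances to the source charges are 0.708 m, 0.447 m, 0.884 m; V_B = Σ kqᵢ/rᵢ = -133 V.
ΔV = V_B − V_A = -119 V.
W_ext = qΔV = (3.35×10⁻⁹ C)(-119 V) = -3.98×10⁻⁷ J.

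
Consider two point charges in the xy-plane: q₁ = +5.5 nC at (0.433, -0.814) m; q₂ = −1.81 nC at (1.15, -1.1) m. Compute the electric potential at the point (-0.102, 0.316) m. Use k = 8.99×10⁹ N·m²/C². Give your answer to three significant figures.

30.9 V

The total potential is the scalar sum of each charge's contribution, V = Σ kqᵢ/rᵢ.
Distances from the field point to each charge: r₁ = 1.25 m, r₂ = 1.89 m.
V = k[(5.50×10⁻⁹)/(1.25) + (-1.81×10⁻⁹)/(1.89)] = 30.9 V.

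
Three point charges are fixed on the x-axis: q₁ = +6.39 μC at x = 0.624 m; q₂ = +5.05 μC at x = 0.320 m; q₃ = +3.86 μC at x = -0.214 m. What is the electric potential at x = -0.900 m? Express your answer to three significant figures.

1.25×10⁵ V

Electric potential is a scalar, so the contributions from each charge add algebraically: V = Σ kqᵢ/rᵢ.
Distances from the field point to each charge: r₁ = 1.52 m, r₂ = 1.22 m, r₃ = 0.686 m.
V = k[(6.39×10⁻⁶)/(1.52) + (5.05×10⁻⁶)/(1.22) + (3.86×10⁻⁶)/(0.686)] = 1.25×10⁵ V.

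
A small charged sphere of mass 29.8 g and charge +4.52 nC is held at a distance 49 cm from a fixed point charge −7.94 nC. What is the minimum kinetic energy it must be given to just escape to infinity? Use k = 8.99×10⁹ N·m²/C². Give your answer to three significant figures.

6.58×10⁻⁷ J

To just escape, total mechanical energy must reach zero at infinity: ½mv²_min + U = 0, so ½mv²_min = −U = |kQq|/r.
|U| = |kQq|/r = (8.99×10⁹ N·m²/C²)(7.94×10⁻⁹)(4.52×10⁻⁹)/(0.490) = 6.58×10⁻⁷ J.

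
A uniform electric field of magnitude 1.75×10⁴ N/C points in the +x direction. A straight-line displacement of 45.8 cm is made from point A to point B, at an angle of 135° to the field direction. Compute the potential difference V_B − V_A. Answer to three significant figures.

5670 V

Only the component of displacement along E changes the potential: ΔV = −E·d·cosθ.
ΔV = −(1.75×10⁴ V/m)(0.458 m)cos135° = 5670 V.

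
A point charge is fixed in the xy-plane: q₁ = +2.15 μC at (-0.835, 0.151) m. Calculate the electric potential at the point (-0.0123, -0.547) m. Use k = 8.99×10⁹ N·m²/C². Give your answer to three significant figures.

1.79×10⁴ V

The total potential is the scalar sum of each charge's contribution, V = Σ kqᵢ/rᵢ.
Distances from the field point to each charge: r₁ = 1.08 m.
V = k[(2.15×10⁻⁶)/(1.08)] = 1.79×10⁴ V.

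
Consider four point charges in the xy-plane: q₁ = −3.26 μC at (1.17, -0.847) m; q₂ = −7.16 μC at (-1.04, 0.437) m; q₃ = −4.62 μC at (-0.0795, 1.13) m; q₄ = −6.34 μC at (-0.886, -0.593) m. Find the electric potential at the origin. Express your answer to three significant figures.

-1.67×10⁵ V

Electric potential is a scalar, so the contributions from each charge add algebraically: V = Σ kqᵢ/rᵢ.
Distances from the field point to each charge: r₁ = 1.44 m, r₂ = 1.13 m, r₃ = 1.13 m, r₄ = 1.07 m.
V = k[(-3.26×10⁻⁶)/(1.44) + (-7.16×10⁻⁶)/(1.13) + (-4.62×10⁻⁶)/(1.13) + (-6.34×10⁻⁶)/(1.07)] = -1.67×10⁵ V.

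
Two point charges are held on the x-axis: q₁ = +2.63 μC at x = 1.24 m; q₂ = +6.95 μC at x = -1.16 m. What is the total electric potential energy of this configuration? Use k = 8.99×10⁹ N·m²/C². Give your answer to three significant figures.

The work to assemble the configuration equals its total potential energy, U = Σ kqᵢqⱼ/rᵢⱼ over all pairs.
Pair separations: r₁₂ = 2.40 m.
U = (0.0685) = 0.0685 J.

0.0685 J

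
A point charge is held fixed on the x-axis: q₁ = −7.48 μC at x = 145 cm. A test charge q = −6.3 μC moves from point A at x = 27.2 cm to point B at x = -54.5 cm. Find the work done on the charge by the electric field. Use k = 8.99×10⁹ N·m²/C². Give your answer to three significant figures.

The work done by the electric force is W_field = −ΔU = −q(V_B − V_A) = q(V_A − V_B).
At A: distance to the source charge is 1.18 m; V_A = kq₁/r = -5.71×10⁴ V.
At B: distance to the source charge is 2.00 m; V_B = kq₁/r = -3.37×10⁴ V.
ΔV = V_B − V_A = 2.34×10⁴ V.
W_field = −qΔV = −(-6.30×10⁻⁶ C)(2.34×10⁴ V) = 0.147 J.

0.147 J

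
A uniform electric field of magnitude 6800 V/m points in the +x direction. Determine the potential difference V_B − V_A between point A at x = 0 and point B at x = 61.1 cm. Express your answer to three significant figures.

-4150 V

In a uniform field, potential decreases in the direction of E: V_B − V_A = −E·Δx.
V_B − V_A = −(6800 V/m)(0.611 m) = -4150 V.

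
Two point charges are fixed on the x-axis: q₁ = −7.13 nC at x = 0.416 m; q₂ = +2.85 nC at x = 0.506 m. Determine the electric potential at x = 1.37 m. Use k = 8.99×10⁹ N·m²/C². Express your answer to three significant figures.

-37.5 V

Electric potential is a scalar, so the contributions from each charge add algebraically: V = Σ kqᵢ/rᵢ.
Distances from the field point to each charge: r₁ = 0.954 m, r₂ = 0.864 m.
V = k[(-7.13×10⁻⁹)/(0.954) + (2.85×10⁻⁹)/(0.864)] = -37.5 V.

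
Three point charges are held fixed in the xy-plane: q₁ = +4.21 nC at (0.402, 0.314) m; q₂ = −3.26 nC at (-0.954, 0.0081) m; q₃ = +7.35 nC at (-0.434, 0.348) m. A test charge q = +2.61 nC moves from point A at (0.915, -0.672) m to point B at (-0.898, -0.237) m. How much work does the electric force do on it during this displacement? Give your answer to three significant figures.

The work done by the electric force is W_field = −ΔU = −q(V_B − V_A) = q(V_A − V_B).
At A: distances to the source charges are 1.11 m, 1.99 m, 1.69 m; V_A = Σ kqᵢ/rᵢ = 58.4 V.
At B: distances to the source charges are 1.41 m, 0.251 m, 0.747 m; V_B = Σ kqᵢ/rᵢ = -1.27 V.
ΔV = V_B − V_A = -59.7 V.
W_field = −qΔV = −(2.61×10⁻⁹ C)(-59.7 V) = 1.56×10⁻⁷ J.

1.56×10⁻⁷ J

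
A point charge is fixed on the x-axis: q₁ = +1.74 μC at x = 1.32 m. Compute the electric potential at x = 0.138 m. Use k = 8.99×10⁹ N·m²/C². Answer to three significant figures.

The total potential is the scalar sum of each charge's contribution, V = Σ kqᵢ/rᵢ.
V = k[(1.74×10⁻⁶)/(1.18)] = 1.32×10⁴ V.

1.32×10⁴ V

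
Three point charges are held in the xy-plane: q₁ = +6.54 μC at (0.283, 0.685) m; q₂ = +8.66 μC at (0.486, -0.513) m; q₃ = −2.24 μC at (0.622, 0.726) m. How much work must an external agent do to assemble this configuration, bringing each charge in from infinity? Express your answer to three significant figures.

The assembly work is the sum of pairwise potential energies, U = Σ_{i<j} kqᵢqⱼ/rᵢⱼ.
Pair separations: r₁₂ = 1.22 m, r₁₃ = 0.341 m, r₂₃ = 1.25 m.
U = (0.419) + (-0.386) + (-0.140) = -0.107 J.

-0.107 J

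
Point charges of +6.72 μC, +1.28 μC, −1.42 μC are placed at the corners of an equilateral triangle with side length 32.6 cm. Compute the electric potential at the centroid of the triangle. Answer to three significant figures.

3.14×10⁵ V

Electric potential is a scalar, so the contributions from each charge add algebraically: V = Σ kqᵢ/rᵢ.
The distance from each vertex to the centroid is a/√3 = 0.188 m.
V = k[(6.72×10⁻⁶)/(0.188) + (1.28×10⁻⁶)/(0.188) + (-1.42×10⁻⁶)/(0.188)] = 3.14×10⁵ V.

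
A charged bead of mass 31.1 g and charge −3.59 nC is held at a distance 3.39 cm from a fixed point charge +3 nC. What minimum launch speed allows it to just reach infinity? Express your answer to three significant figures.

0.0136 m/s

To just escape, total mechanical energy must reach zero at infinity: ½mv²_min + U = 0, so ½mv²_min = −U = |kQq|/r.
|U| = |kQq|/r = (8.99×10⁹ N·m²/C²)(3.00×10⁻⁹)(3.59×10⁻⁹)/(0.0339) = 2.86×10⁻⁶ J.
v_min = √(2|U|/m) = √(2·2.86×10⁻⁶/0.0311) = 0.0136 m/s.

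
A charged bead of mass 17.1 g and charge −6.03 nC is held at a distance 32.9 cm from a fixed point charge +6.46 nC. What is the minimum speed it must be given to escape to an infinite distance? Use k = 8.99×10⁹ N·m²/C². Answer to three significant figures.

0.0112 m/s

To just escape, total mechanical energy must reach zero at infinity: ½mv²_min + U = 0, so ½mv²_min = −U = |kQq|/r.
|U| = |kQq|/r = (8.99×10⁹ N·m²/C²)(6.46×10⁻⁹)(6.03×10⁻⁹)/(0.329) = 1.06×10⁻⁶ J.
v_min = √(2|U|/m) = √(2·1.06×10⁻⁶/0.0171) = 0.0112 m/s.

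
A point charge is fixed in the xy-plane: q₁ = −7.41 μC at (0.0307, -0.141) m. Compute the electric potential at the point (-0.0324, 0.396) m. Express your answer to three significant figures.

-1.23×10⁵ V

Electric potential is a scalar, so the contributions from each charge add algebraically: V = Σ kqᵢ/rᵢ.
Distances from the field point to each charge: r₁ = 0.541 m.
V = k[(-7.41×10⁻⁶)/(0.541)] = -1.23×10⁵ V.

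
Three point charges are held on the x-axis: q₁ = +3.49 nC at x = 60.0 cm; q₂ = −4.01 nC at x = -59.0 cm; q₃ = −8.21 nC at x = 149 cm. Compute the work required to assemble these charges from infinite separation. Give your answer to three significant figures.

The assembly work is the sum of pairwise potential energies, U = Σ_{i<j} kqᵢqⱼ/rᵢⱼ.
Pair separations: r₁₂ = 1.19 m, r₁₃ = 0.890 m, r₂₃ = 2.08 m.
U = (-1.06×10⁻⁷) + (-2.89×10⁻⁷) + (1.42×10⁻⁷) = -2.53×10⁻⁷ J.

-2.53×10⁻⁷ J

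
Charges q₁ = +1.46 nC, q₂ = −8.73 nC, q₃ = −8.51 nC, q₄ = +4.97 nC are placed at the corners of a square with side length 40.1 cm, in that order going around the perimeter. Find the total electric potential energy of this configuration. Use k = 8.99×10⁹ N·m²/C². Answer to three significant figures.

The work to assemble the configuration equals its total potential energy, U = Σ kqᵢqⱼ/rᵢⱼ over all pairs.
The four side pairs have separation 0.401 m and the two diagonal pairs 0.567 m.
Summing all 6 pair terms gives U = -2.90×10⁻⁷ J.

-2.90×10⁻⁷ J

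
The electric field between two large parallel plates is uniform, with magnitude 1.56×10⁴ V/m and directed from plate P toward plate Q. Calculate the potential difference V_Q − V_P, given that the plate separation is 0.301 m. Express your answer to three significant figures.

-4700 V

In a uniform field, potential decreases in the direction of E: ΔV = −E·d for a displacement d parallel to E.
Going from P to Q is a displacement of 0.301 m along the field, so V_Q − V_P = −Ed = -4700 V.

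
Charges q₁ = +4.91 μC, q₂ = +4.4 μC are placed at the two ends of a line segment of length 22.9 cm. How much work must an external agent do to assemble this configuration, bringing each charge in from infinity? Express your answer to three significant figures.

The assembly work is the sum of pairwise potential energies, U = Σ_{i<j} kqᵢqⱼ/rᵢⱼ.
The separation is r = 0.229 m.
U = (0.848) = 0.848 J.

0.848 J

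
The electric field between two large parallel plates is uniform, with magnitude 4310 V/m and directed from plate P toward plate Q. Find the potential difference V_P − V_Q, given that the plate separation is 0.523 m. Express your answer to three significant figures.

2250 V

In a uniform field, potential decreases in the direction of E: ΔV = −E·d for a displacement d parallel to E.
Going from Q to P is a displacement of 0.523 m opposite to the field, so V_P − V_Q = +Ed = 2250 V.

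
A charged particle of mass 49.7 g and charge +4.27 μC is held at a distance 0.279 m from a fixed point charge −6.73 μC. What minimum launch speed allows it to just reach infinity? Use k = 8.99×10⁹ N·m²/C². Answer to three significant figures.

6.10 m/s

To just escape, total mechanical energy must reach zero at infinity: ½mv²_min + U = 0, so ½mv²_min = −U = |kQq|/r.
|U| = |kQq|/r = (8.99×10⁹ N·m²/C²)(6.73×10⁻⁶)(4.27×10⁻⁶)/(0.279) = 0.926 J.
v_min = √(2|U|/m) = √(2·0.926/0.0497) = 6.10 m/s.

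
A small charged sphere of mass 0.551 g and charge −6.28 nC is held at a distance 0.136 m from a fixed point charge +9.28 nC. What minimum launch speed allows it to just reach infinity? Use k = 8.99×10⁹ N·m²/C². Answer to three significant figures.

0.118 m/s

To just escape, total mechanical energy must reach zero at infinity: ½mv²_min + U = 0, so ½mv²_min = −U = |kQq|/r.
|U| = |kQq|/r = (8.99×10⁹ N·m²/C²)(9.28×10⁻⁹)(6.28×10⁻⁹)/(0.136) = 3.85×10⁻⁶ J.
v_min = √(2|U|/m) = √(2·3.85×10⁻⁶/5.51×10⁻⁴) = 0.118 m/s.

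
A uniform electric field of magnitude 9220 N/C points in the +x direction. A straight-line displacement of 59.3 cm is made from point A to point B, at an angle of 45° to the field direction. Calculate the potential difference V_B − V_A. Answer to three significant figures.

Only the component of displacement along E changes the potential: ΔV = −E·d·cosθ.
ΔV = −(9220 V/m)(0.593 m)cos45° = -3870 V.

-3870 V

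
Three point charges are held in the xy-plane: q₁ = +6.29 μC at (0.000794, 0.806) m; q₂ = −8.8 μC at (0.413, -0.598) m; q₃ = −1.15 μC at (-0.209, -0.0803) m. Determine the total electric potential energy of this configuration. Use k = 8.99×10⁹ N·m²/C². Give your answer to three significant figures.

-0.299 J

The assembly work is the sum of pairwise potential energies, U = Σ_{i<j} kqᵢqⱼ/rᵢⱼ.
Pair separations: r₁₂ = 1.46 m, r₁₃ = 0.911 m, r₂₃ = 0.809 m.
U = (-0.340) + (-0.0714) + (0.112) = -0.299 J.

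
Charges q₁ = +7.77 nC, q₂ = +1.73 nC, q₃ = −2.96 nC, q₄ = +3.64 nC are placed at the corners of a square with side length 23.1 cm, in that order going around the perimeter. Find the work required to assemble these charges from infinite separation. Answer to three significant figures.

The assembly work is the sum of pairwise potential energies, U = Σ_{i<j} kqᵢqⱼ/rᵢⱼ.
The four side pairs have separation 0.231 m and the two diagonal pairs 0.327 m.
Summing all 6 pair terms gives U = 5.46×10⁻⁷ J.

5.46×10⁻⁷ J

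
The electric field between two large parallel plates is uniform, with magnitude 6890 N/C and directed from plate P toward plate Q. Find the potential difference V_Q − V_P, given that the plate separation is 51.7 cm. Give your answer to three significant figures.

-3560 V

In a uniform field, potential decreases in the direction of E: ΔV = −E·d for a displacement d parallel to E.
Going from P to Q is a displacement of 51.7 cm along the field, so V_Q − V_P = −Ed = -3560 V.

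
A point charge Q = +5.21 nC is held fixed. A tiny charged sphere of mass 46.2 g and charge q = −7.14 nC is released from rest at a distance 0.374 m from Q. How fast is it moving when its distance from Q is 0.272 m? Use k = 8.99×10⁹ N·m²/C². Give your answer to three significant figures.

Only the electrostatic force acts, so mechanical energy is conserved: ½mv² = U₁ − U₂ = kQq(1/r₁ − 1/r₂).
U₁ − U₂ = (8.99×10⁹ N·m²/C²)(5.21×10⁻⁹ C)(-7.14×10⁻⁹ C)(1/0.374 − 1/0.272) = 3.35×10⁻⁷ J.
v = √(2·3.35×10⁻⁷/0.0462) = 3.81×10⁻³ m/s.

3.81×10⁻³ m/s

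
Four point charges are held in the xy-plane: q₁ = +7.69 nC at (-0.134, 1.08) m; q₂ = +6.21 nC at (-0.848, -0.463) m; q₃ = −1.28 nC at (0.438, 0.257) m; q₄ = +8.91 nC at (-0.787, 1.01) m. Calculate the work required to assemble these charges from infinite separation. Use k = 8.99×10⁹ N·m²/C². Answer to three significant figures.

The assembly work is the sum of pairwise potential energies, U = Σ_{i<j} kqᵢqⱼ/rᵢⱼ.
Pair separations: r₁₂ = 1.70 m, r₁₃ = 1.00 m, r₁₄ = 0.657 m, r₂₃ = 1.47 m, r₂₄ = 1.47 m, r₃₄ = 1.44 m.
Summing all 6 pair terms gives U = 1.32×10⁻⁶ J.

1.32×10⁻⁶ J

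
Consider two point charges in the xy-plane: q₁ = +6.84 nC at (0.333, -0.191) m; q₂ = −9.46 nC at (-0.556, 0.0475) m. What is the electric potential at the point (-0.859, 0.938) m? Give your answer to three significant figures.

Electric potential is a scalar, so the contributions from each charge add algebraically: V = Σ kqᵢ/rᵢ.
Distances from the field point to each charge: r₁ = 1.64 m, r₂ = 0.941 m.
V = k[(6.84×10⁻⁹)/(1.64) + (-9.46×10⁻⁹)/(0.941)] = -53.0 V.

-53.0 V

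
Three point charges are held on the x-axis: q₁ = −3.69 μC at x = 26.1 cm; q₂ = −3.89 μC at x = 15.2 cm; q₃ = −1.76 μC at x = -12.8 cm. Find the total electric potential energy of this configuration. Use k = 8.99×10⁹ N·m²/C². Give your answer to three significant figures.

1.55 J

The assembly work is the sum of pairwise potential energies, U = Σ_{i<j} kqᵢqⱼ/rᵢⱼ.
Pair separations: r₁₂ = 0.109 m, r₁₃ = 0.389 m, r₂₃ = 0.280 m.
U = (1.18) + (0.150) + (0.220) = 1.55 J.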